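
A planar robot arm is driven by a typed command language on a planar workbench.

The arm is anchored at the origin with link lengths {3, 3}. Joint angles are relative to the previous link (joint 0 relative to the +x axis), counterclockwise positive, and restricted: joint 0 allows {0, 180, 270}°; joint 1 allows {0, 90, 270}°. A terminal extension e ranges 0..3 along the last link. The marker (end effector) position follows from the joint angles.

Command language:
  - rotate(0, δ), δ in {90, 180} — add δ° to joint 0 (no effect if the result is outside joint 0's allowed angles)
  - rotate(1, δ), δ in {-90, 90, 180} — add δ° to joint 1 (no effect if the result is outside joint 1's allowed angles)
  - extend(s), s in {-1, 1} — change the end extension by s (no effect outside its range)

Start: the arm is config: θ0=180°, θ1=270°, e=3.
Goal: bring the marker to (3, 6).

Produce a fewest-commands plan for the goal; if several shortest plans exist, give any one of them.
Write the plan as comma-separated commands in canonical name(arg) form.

rotate(1, 180), rotate(0, 180)

start: config: θ0=180°, θ1=270°, e=3
step 1 (rotate(1, 180)): config: θ0=180°, θ1=90°, e=3
step 2 (rotate(0, 180)): config: θ0=0°, θ1=90°, e=3
nothing shorter than 2 reaches the goal.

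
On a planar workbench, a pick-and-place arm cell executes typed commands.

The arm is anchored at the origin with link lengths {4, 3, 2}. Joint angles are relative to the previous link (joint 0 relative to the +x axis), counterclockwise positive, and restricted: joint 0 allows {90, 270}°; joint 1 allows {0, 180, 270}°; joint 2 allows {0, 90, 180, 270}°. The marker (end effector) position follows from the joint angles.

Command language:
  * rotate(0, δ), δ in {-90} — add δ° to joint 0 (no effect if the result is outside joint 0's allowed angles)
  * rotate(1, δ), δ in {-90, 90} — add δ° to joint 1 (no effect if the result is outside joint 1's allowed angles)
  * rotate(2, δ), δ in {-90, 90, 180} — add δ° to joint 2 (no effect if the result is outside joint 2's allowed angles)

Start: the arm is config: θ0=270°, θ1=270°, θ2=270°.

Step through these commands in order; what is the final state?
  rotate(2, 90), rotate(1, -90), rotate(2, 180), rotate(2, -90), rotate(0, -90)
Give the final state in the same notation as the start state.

from: config: θ0=270°, θ1=270°, θ2=270°
[1] after rotate(2, 90): config: θ0=270°, θ1=270°, θ2=0°
[2] after rotate(1, -90): config: θ0=270°, θ1=180°, θ2=0°
[3] after rotate(2, 180): config: θ0=270°, θ1=180°, θ2=180°
[4] after rotate(2, -90): config: θ0=270°, θ1=180°, θ2=90°
[5] after rotate(0, -90): config: θ0=270°, θ1=180°, θ2=90°

config: θ0=270°, θ1=180°, θ2=90°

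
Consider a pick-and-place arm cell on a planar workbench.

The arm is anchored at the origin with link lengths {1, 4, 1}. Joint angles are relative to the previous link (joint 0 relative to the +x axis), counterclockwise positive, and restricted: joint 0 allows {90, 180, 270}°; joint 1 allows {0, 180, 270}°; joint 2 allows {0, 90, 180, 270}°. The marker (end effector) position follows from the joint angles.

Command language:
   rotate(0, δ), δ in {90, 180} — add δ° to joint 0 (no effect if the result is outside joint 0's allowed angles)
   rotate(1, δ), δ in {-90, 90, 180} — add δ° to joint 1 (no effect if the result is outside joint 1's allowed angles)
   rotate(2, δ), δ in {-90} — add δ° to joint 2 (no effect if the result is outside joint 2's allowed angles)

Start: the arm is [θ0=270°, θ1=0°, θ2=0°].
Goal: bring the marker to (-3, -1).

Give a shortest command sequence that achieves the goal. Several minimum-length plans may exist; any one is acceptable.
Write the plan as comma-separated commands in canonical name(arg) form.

t0: [θ0=270°, θ1=0°, θ2=0°]
1. rotate(2, -90) → [θ0=270°, θ1=0°, θ2=270°]
2. rotate(2, -90) → [θ0=270°, θ1=0°, θ2=180°]
3. rotate(1, -90) → [θ0=270°, θ1=270°, θ2=180°]
nothing shorter than 3 reaches the goal.

rotate(2, -90), rotate(2, -90), rotate(1, -90)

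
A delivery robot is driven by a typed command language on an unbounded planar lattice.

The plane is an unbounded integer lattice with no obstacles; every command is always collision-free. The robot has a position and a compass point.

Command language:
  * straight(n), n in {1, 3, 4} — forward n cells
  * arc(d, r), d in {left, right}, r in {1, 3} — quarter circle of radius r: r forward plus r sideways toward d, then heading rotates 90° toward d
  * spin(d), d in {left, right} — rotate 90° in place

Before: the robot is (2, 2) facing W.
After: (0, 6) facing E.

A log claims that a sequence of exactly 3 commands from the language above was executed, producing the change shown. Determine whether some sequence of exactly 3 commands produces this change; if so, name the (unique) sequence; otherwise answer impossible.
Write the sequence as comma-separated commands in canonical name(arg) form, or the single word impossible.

key: order matters: swapping straight(4) and arc(right, 3) lands elsewhere
start: (2, 2) facing W
[1] after straight(4): (-2, 2) facing W
[2] after arc(right, 1): (-3, 3) facing N
[3] after arc(right, 3): (0, 6) facing E
no rival 3-sequence matches.

straight(4), arc(right, 1), arc(right, 3)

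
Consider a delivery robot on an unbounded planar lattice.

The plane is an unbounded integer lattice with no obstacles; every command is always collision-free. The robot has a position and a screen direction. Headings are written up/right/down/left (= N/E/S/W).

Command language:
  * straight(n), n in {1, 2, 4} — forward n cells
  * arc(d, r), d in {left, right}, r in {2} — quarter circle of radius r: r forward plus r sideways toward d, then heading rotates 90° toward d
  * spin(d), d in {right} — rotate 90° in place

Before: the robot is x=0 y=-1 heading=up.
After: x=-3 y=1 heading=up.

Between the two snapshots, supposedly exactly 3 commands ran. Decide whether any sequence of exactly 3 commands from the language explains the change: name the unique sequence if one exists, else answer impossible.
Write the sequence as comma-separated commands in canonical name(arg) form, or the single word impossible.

key: running spin(right) before arc(left, 2) would end elsewhere — order is forced
begin: x=0 y=-1 heading=up
step 1 (arc(left, 2)): x=-2 y=1 heading=left
step 2 (straight(1)): x=-3 y=1 heading=left
step 3 (spin(right)): x=-3 y=1 heading=up
no rival 3-sequence matches.

arc(left, 2), straight(1), spin(right)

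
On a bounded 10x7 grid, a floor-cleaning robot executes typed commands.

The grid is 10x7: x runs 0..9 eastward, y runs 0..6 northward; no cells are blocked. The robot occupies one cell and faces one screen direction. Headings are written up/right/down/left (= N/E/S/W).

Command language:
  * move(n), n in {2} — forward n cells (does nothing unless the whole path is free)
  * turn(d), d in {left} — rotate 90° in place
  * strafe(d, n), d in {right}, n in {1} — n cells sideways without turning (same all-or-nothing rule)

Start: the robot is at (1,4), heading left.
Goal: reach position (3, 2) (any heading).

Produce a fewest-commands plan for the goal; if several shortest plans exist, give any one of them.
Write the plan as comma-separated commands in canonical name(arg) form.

from: at (1,4), heading left
step 1 (turn(left)): at (1,4), heading down
step 2 (move(2)): at (1,2), heading down
step 3 (turn(left)): at (1,2), heading right
step 4 (move(2)): at (3,2), heading right
nothing shorter than 4 reaches the goal.

turn(left), move(2), turn(left), move(2)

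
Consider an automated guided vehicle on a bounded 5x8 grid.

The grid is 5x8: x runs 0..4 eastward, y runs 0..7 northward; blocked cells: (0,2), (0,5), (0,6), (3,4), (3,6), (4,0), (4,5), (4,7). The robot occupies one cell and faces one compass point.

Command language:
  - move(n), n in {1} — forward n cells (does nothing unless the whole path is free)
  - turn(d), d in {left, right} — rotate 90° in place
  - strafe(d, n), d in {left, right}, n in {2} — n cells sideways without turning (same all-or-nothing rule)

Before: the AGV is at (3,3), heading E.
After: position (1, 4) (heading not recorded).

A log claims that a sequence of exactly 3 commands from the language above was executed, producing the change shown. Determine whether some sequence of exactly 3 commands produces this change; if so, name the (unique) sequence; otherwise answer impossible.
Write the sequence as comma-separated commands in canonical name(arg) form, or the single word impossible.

key: order matters: swapping turn(left) and move(1) lands elsewhere
start: at (3,3), heading E
1. turn(left) → at (3,3), heading N
2. strafe(left, 2) → at (1,3), heading N
3. move(1) → at (1,4), heading N
no other 3-command option fits: unique.

turn(left), strafe(left, 2), move(1)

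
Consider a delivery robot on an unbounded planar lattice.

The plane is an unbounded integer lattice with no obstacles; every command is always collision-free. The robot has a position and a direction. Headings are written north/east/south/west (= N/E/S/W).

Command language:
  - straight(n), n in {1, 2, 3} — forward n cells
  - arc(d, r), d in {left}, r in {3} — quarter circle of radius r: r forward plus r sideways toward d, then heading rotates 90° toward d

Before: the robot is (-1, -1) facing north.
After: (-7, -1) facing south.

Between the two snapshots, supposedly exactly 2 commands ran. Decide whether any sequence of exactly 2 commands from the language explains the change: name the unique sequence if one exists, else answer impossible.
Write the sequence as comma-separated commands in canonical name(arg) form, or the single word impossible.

arc(left, 3), arc(left, 3)

key: position moved to (-7,-1) AND the heading swung to S — translation plus rotation needed
initial: (-1, -1) facing north
step 1 (arc(left, 3)): (-4, 2) facing west
step 2 (arc(left, 3)): (-7, -1) facing south
no other 2-command option fits: unique.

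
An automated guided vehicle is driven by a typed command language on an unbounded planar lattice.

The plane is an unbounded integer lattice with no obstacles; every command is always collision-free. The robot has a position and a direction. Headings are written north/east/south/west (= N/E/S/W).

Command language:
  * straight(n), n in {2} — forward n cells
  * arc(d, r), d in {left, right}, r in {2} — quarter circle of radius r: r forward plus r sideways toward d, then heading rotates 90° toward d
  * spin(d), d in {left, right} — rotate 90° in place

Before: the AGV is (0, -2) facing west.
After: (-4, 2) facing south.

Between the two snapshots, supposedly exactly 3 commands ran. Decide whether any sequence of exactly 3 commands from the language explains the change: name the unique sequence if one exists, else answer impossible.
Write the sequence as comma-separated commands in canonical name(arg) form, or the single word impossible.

key: cell and facing (now S) both changed — the 3 commands mix motion and turning
start: (0, -2) facing west
step 1 (arc(right, 2)): (-2, 0) facing north
step 2 (arc(left, 2)): (-4, 2) facing west
step 3 (spin(left)): (-4, 2) facing south
all 125 alternatives checked — unique.

arc(right, 2), arc(left, 2), spin(left)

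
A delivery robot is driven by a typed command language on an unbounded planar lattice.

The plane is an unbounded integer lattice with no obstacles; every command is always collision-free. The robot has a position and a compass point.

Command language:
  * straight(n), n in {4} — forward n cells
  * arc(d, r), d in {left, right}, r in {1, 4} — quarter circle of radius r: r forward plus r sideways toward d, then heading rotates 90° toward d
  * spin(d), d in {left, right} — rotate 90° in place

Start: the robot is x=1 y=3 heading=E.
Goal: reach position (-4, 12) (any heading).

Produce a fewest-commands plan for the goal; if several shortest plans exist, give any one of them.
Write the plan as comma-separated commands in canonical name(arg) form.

arc(left, 4), arc(left, 1), straight(4), arc(right, 4)

t0: x=1 y=3 heading=E
1. arc(left, 4) → x=5 y=7 heading=N
2. arc(left, 1) → x=4 y=8 heading=W
3. straight(4) → x=0 y=8 heading=W
4. arc(right, 4) → x=-4 y=12 heading=N
nothing shorter than 4 reaches the goal.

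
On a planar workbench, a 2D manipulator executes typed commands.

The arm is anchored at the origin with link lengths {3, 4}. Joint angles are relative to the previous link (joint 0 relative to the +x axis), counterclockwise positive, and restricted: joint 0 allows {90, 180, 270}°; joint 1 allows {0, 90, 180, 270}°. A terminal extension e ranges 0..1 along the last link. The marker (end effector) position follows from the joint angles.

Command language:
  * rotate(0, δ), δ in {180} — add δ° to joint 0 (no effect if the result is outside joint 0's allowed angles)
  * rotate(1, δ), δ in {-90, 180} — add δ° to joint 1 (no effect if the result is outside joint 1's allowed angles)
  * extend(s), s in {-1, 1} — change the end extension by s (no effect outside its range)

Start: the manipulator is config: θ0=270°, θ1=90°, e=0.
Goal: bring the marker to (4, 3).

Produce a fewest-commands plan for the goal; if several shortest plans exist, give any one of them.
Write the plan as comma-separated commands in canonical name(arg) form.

rotate(0, 180), rotate(1, 180)

start: config: θ0=270°, θ1=90°, e=0
[1] after rotate(0, 180): config: θ0=90°, θ1=90°, e=0
[2] after rotate(1, 180): config: θ0=90°, θ1=270°, e=0
minimal: 2 command(s), checked below 2.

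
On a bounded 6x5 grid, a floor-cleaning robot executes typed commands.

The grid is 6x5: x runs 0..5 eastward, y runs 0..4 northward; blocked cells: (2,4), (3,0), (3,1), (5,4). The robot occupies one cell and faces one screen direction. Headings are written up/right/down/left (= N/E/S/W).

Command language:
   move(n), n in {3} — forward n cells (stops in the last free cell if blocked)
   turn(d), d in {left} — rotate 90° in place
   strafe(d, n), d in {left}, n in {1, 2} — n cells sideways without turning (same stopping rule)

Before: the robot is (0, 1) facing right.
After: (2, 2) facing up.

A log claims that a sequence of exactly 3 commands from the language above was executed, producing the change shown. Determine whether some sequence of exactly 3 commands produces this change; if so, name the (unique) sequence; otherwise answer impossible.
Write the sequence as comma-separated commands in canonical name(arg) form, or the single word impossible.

move(3), strafe(left, 1), turn(left)

key: running turn(left) before move(3) would end elsewhere — order is forced
initial: (0, 1) facing right
t=1 move(3) ⇒ (2, 1) facing right
t=2 strafe(left, 1) ⇒ (2, 2) facing right
t=3 turn(left) ⇒ (2, 2) facing up
no other 3-command option fits: unique.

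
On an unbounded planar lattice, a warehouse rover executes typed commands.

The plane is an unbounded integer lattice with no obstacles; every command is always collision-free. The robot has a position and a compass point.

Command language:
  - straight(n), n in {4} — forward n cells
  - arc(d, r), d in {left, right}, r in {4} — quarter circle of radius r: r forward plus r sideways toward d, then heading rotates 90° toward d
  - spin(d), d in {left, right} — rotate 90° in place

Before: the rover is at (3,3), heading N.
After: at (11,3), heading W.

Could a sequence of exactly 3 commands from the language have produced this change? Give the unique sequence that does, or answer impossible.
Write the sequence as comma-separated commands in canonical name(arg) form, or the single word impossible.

key: cell and facing (now W) both changed — the 3 commands mix motion and turning
begin: at (3,3), heading N
[1] after arc(right, 4): at (7,7), heading E
[2] after arc(right, 4): at (11,3), heading S
[3] after spin(right): at (11,3), heading W
no rival 3-sequence matches.

arc(right, 4), arc(right, 4), spin(right)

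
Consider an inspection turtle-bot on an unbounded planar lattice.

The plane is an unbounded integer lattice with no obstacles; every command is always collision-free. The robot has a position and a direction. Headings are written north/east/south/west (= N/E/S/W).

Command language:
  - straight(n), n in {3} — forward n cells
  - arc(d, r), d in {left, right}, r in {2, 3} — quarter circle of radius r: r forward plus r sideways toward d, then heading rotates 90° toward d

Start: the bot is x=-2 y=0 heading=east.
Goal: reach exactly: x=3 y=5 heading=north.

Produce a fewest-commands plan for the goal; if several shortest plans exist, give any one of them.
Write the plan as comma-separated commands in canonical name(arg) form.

begin: x=-2 y=0 heading=east
step 1 (straight(3)): x=1 y=0 heading=east
step 2 (arc(left, 2)): x=3 y=2 heading=north
step 3 (straight(3)): x=3 y=5 heading=north
shorter routes all fall short; 3 is best.

straight(3), arc(left, 2), straight(3)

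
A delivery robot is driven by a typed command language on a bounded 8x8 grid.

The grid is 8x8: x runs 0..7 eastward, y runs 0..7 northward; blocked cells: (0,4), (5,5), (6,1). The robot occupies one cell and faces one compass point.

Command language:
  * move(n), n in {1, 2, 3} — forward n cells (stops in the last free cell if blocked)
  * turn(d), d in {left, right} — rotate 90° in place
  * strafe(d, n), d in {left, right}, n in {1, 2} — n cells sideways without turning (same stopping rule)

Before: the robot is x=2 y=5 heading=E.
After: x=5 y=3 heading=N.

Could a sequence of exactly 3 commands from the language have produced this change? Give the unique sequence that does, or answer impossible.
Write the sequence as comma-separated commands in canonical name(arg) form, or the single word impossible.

key: position moved to (5,3) AND the heading swung to N — translation plus rotation needed
initial: x=2 y=5 heading=E
[1] after strafe(right, 2): x=2 y=3 heading=E
[2] after move(3): x=5 y=3 heading=E
[3] after turn(left): x=5 y=3 heading=N
all 729 alternatives checked — unique.

strafe(right, 2), move(3), turn(left)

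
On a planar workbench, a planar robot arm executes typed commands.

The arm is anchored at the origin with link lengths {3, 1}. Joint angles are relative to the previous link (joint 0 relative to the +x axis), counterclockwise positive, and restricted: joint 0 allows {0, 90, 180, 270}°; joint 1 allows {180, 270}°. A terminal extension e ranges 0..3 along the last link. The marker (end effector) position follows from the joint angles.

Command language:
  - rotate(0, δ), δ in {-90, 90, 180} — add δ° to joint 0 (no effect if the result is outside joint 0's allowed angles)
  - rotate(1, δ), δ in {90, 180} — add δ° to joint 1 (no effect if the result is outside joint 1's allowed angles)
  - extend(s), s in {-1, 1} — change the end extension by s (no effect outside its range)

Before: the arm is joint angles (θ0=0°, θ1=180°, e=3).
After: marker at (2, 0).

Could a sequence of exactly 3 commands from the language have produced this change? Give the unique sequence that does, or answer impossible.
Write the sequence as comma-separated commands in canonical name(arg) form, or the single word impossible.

extend(-1), extend(-1), extend(-1)

from: joint angles (θ0=0°, θ1=180°, e=3)
1. extend(-1) → joint angles (θ0=0°, θ1=180°, e=2)
2. extend(-1) → joint angles (θ0=0°, θ1=180°, e=1)
3. extend(-1) → joint angles (θ0=0°, θ1=180°, e=0)
uniquely the one of 343 3-step routes that fits.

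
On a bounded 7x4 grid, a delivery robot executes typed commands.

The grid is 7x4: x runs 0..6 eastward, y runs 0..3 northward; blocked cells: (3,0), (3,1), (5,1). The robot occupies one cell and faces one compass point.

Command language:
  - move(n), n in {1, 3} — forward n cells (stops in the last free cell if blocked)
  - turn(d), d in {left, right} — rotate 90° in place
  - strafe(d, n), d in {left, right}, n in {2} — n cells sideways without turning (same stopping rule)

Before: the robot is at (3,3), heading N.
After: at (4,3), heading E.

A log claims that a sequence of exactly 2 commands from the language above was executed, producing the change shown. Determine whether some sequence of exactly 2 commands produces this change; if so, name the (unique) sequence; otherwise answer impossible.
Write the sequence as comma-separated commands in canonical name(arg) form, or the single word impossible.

key: position moved to (4,3) AND the heading swung to E — translation plus rotation needed
from: at (3,3), heading N
[1] after turn(right): at (3,3), heading E
[2] after move(1): at (4,3), heading E
uniquely the one of 36 2-step routes that fits.

turn(right), move(1)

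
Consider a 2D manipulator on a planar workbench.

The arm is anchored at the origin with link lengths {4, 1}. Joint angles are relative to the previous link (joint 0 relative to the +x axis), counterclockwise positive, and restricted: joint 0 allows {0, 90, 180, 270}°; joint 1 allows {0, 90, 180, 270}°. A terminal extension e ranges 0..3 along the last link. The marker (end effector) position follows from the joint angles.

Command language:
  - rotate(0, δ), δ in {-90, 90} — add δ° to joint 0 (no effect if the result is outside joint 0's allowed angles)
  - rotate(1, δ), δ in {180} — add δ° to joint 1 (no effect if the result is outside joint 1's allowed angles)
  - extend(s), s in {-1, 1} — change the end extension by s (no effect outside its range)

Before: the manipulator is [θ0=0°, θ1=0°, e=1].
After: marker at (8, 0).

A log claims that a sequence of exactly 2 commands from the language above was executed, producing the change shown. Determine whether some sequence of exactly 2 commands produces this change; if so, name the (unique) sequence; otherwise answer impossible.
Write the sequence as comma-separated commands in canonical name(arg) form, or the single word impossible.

extend(1), extend(1)

from: [θ0=0°, θ1=0°, e=1]
step 1 (extend(1)): [θ0=0°, θ1=0°, e=2]
step 2 (extend(1)): [θ0=0°, θ1=0°, e=3]
all 25 alternatives checked — unique.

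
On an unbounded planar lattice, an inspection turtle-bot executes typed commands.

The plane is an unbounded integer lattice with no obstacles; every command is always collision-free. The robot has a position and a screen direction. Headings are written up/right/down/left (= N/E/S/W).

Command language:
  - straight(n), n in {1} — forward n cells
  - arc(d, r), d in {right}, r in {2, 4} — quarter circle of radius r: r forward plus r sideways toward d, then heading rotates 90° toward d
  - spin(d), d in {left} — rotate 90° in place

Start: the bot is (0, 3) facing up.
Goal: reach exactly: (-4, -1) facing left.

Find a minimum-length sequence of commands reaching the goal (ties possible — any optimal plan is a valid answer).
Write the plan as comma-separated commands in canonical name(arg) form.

spin(left), spin(left), arc(right, 4)

t0: (0, 3) facing up
1. spin(left) → (0, 3) facing left
2. spin(left) → (0, 3) facing down
3. arc(right, 4) → (-4, -1) facing left
no 2-step plan works, so 3 is optimal.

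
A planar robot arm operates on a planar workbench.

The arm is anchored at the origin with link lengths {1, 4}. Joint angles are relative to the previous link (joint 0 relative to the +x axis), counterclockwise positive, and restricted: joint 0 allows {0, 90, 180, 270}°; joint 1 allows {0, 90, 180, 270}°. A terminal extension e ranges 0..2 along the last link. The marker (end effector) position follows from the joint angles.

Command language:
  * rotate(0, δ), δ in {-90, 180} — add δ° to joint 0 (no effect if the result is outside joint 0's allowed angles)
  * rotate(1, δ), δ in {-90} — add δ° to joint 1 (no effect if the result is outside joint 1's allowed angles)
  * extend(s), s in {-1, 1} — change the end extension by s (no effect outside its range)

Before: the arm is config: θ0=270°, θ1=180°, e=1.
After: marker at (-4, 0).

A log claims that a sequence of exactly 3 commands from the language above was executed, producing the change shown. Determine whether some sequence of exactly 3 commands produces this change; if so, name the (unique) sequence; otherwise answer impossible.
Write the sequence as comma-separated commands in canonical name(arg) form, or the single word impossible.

rotate(0, -90), rotate(0, -90), rotate(0, -90)

begin: config: θ0=270°, θ1=180°, e=1
t=1 rotate(0, -90) ⇒ config: θ0=180°, θ1=180°, e=1
t=2 rotate(0, -90) ⇒ config: θ0=90°, θ1=180°, e=1
t=3 rotate(0, -90) ⇒ config: θ0=0°, θ1=180°, e=1
no rival 3-sequence matches.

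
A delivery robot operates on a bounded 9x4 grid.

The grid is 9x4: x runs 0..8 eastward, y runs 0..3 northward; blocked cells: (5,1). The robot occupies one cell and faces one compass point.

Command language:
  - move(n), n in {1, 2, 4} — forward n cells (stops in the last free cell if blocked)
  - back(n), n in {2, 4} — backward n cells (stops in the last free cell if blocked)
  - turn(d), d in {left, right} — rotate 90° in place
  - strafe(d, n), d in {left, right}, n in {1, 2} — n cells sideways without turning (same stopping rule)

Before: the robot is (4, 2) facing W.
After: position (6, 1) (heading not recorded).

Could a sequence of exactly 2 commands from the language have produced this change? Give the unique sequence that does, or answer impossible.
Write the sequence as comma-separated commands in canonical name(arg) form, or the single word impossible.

key: running strafe(left, 1) before back(2) would end elsewhere — order is forced
t0: (4, 2) facing W
step 1 (back(2)): (6, 2) facing W
step 2 (strafe(left, 1)): (6, 1) facing W
uniquely the one of 121 2-step routes that fits.

back(2), strafe(left, 1)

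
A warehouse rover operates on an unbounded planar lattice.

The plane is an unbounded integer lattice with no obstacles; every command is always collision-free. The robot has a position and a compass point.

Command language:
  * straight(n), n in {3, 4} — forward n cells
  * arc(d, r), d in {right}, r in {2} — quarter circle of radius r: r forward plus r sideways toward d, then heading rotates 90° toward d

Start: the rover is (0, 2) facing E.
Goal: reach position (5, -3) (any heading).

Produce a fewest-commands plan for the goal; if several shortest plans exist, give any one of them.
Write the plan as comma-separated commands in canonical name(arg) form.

straight(3), arc(right, 2), straight(3)

initial: (0, 2) facing E
1. straight(3) → (3, 2) facing E
2. arc(right, 2) → (5, 0) facing S
3. straight(3) → (5, -3) facing S
minimal: 3 command(s), checked below 3.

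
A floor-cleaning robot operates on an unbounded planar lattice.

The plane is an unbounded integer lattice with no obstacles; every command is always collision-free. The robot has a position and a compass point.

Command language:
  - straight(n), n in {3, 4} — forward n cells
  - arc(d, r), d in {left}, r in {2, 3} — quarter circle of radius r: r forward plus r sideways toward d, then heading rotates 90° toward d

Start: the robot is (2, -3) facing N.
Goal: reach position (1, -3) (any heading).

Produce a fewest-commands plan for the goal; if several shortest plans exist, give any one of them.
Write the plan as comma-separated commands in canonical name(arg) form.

straight(3), arc(left, 2), arc(left, 2), arc(left, 3)

initial: (2, -3) facing N
step 1 (straight(3)): (2, 0) facing N
step 2 (arc(left, 2)): (0, 2) facing W
step 3 (arc(left, 2)): (-2, 0) facing S
step 4 (arc(left, 3)): (1, -3) facing E
nothing shorter than 4 reaches the goal.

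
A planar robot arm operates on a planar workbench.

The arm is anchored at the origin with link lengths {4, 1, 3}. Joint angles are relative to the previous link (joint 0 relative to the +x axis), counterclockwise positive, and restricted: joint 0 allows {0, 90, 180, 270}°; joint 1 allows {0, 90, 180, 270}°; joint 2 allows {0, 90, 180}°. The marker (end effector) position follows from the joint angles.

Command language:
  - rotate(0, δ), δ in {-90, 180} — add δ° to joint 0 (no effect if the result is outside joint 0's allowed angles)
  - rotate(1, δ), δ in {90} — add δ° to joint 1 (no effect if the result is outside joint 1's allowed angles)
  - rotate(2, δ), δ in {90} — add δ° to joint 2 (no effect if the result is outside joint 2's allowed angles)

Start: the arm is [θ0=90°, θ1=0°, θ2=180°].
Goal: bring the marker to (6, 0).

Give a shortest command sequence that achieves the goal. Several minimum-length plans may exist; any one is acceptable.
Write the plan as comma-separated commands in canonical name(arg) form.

rotate(1, 90), rotate(1, 90), rotate(0, -90)

start: [θ0=90°, θ1=0°, θ2=180°]
t=1 rotate(1, 90) ⇒ [θ0=90°, θ1=90°, θ2=180°]
t=2 rotate(1, 90) ⇒ [θ0=90°, θ1=180°, θ2=180°]
t=3 rotate(0, -90) ⇒ [θ0=0°, θ1=180°, θ2=180°]
shorter routes all fall short; 3 is best.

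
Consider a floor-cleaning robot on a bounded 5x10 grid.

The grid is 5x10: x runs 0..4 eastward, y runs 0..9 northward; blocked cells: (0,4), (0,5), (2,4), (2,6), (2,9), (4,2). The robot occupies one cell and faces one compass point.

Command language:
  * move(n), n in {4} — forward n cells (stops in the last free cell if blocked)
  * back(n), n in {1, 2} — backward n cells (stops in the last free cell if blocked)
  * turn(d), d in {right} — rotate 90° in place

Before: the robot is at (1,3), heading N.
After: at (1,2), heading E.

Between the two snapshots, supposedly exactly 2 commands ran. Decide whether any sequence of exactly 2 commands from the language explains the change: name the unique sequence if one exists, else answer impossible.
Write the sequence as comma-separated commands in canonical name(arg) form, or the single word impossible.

key: position moved to (1,2) AND the heading swung to E — translation plus rotation needed
start: at (1,3), heading N
[1] after back(1): at (1,2), heading N
[2] after turn(right): at (1,2), heading E
no other 2-command option fits: unique.

back(1), turn(right)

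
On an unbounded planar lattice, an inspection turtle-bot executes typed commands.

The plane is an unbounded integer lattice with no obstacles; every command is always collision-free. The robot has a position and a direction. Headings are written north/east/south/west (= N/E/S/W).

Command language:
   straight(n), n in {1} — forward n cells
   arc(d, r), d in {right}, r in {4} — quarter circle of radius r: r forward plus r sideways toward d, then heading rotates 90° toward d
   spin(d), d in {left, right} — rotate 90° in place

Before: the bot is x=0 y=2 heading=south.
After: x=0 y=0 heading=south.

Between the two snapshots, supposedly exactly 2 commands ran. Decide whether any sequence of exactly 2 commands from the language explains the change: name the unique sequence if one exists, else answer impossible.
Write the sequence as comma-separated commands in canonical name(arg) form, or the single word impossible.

key: heading stays S — no command in the sequence turns
t0: x=0 y=2 heading=south
1. straight(1) → x=0 y=1 heading=south
2. straight(1) → x=0 y=0 heading=south
no other 2-command option fits: unique.

straight(1), straight(1)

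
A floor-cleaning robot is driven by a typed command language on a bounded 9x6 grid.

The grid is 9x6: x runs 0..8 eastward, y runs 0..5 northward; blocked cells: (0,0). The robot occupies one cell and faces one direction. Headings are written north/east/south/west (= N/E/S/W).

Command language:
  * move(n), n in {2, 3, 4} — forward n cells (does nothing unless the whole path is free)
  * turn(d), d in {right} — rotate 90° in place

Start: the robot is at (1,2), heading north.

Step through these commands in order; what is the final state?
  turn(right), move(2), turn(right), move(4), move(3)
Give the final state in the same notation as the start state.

t0: at (1,2), heading north
t=1 turn(right) ⇒ at (1,2), heading east
t=2 move(2) ⇒ at (3,2), heading east
t=3 turn(right) ⇒ at (3,2), heading south
t=4 move(4) ⇒ at (3,2), heading south
t=5 move(3) ⇒ at (3,2), heading south

at (3,2), heading south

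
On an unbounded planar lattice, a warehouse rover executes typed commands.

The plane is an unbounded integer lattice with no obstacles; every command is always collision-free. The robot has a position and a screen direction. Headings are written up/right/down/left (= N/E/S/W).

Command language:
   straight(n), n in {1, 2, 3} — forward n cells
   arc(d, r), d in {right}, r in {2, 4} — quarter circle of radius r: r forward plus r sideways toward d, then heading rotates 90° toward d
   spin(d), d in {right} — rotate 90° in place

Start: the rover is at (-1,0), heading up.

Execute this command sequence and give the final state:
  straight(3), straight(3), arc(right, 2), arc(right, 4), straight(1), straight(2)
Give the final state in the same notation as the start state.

at (5,1), heading down

from: at (-1,0), heading up
[1] after straight(3): at (-1,3), heading up
[2] after straight(3): at (-1,6), heading up
[3] after arc(right, 2): at (1,8), heading right
[4] after arc(right, 4): at (5,4), heading down
[5] after straight(1): at (5,3), heading down
[6] after straight(2): at (5,1), heading down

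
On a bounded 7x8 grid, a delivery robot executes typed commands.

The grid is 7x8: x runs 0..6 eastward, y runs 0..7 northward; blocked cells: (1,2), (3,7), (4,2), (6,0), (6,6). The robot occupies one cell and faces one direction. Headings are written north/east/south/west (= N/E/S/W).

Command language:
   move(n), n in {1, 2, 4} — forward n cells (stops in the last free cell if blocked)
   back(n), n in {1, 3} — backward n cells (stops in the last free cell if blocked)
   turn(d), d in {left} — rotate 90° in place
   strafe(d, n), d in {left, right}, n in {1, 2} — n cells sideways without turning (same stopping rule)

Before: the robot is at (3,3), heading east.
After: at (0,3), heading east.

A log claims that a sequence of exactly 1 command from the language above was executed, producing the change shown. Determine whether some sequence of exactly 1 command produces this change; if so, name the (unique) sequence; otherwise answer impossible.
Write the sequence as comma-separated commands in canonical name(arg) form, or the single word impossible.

key: heading stays E — the single command does not turn
begin: at (3,3), heading east
step 1 (back(3)): at (0,3), heading east
no other 1-command option fits: unique.

back(3)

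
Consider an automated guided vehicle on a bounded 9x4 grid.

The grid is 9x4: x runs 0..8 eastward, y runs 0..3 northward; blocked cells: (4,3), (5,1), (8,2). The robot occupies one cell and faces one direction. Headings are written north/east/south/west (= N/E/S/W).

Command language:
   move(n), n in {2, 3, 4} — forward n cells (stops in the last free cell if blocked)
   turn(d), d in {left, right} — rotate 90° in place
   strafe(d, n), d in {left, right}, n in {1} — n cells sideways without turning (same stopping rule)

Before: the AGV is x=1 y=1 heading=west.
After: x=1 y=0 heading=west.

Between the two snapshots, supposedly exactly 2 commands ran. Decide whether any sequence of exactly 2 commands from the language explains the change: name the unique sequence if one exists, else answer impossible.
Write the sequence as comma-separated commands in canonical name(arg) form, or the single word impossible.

strafe(left, 1), strafe(left, 1)

key: the second strafe(left, 1) runs into the grid edge before its full distance
from: x=1 y=1 heading=west
step 1 (strafe(left, 1)): x=1 y=0 heading=west
step 2 (strafe(left, 1)): x=1 y=0 heading=west
no rival 2-sequence matches.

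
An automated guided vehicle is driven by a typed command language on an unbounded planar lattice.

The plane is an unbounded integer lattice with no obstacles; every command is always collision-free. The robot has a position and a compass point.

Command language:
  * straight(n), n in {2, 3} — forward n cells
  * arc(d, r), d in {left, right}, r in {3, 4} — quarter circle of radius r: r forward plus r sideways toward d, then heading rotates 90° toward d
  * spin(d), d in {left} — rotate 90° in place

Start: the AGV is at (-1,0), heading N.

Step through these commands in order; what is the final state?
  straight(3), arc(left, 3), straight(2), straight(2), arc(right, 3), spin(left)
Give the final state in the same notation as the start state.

at (-11,9), heading W

start: at (-1,0), heading N
t=1 straight(3) ⇒ at (-1,3), heading N
t=2 arc(left, 3) ⇒ at (-4,6), heading W
t=3 straight(2) ⇒ at (-6,6), heading W
t=4 straight(2) ⇒ at (-8,6), heading W
t=5 arc(right, 3) ⇒ at (-11,9), heading N
t=6 spin(left) ⇒ at (-11,9), heading W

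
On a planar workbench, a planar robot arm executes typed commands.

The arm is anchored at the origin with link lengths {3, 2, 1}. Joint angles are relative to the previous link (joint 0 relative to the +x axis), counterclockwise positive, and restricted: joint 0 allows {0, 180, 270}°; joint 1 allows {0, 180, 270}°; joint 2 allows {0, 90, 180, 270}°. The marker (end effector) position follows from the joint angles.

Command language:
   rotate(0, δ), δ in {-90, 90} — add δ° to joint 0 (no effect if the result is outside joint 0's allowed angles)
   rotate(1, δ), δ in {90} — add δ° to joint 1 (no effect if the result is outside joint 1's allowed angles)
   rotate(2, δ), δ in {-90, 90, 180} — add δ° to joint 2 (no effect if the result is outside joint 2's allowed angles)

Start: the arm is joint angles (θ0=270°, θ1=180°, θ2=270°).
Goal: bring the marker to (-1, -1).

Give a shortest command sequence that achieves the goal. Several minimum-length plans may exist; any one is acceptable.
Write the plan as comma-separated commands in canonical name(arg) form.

rotate(2, 180)

begin: joint angles (θ0=270°, θ1=180°, θ2=270°)
step 1 (rotate(2, 180)): joint angles (θ0=270°, θ1=180°, θ2=90°)
nothing shorter than 1 reaches the goal.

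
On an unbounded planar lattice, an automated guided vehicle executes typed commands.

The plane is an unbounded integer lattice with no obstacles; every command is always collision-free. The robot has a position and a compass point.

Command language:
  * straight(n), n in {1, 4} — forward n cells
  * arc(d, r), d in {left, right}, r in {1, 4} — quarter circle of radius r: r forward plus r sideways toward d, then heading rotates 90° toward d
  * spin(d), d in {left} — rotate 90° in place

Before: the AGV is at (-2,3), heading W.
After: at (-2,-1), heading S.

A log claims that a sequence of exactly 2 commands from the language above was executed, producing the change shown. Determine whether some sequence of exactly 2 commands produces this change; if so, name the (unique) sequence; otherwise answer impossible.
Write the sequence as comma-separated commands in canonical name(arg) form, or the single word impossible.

spin(left), straight(4)

key: cell and facing (now S) both changed — the 2 commands mix motion and turning
begin: at (-2,3), heading W
t=1 spin(left) ⇒ at (-2,3), heading S
t=2 straight(4) ⇒ at (-2,-1), heading S
no rival 2-sequence matches.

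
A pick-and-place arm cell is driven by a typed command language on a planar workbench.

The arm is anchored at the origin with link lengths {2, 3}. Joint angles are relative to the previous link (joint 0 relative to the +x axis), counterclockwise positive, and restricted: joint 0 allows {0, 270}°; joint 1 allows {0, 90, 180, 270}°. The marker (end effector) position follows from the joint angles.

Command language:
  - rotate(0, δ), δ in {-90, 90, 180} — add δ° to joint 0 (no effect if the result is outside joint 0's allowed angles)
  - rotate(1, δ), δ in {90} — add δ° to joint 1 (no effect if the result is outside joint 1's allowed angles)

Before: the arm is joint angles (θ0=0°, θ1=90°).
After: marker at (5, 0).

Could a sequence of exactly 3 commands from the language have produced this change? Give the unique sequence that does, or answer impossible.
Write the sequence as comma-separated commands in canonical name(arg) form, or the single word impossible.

from: joint angles (θ0=0°, θ1=90°)
1. rotate(1, 90) → joint angles (θ0=0°, θ1=180°)
2. rotate(1, 90) → joint angles (θ0=0°, θ1=270°)
3. rotate(1, 90) → joint angles (θ0=0°, θ1=0°)
uniquely the one of 64 3-step routes that fits.

rotate(1, 90), rotate(1, 90), rotate(1, 90)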